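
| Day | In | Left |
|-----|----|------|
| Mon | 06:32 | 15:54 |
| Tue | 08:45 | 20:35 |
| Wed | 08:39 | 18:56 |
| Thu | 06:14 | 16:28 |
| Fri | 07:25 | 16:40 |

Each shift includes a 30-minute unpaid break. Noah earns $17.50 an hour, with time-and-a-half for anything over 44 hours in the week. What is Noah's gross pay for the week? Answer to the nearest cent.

Mon: 06:32–15:54 = 9 h 22 min; less 30 min break → 8 h 52 min
Tue: 08:45–20:35 = 11 h 50 min; less 30 min break → 11 h 20 min
Wed: 08:39–18:56 = 10 h 17 min; less 30 min break → 9 h 47 min
Thu: 06:14–16:28 = 10 h 14 min; less 30 min break → 9 h 44 min
Fri: 07:25–16:40 = 9 h 15 min; less 30 min break → 8 h 45 min
Total worked: 48 h 28 min = 2908 min.
Regular 44 h 0 min = 2640 min at $17.50/h; overtime 4 h 28 min = 268 min at $26.25/h.
Pay = (2640 × $17.50 + 268 × $26.25) ÷ 60 = $887.25.

$887.25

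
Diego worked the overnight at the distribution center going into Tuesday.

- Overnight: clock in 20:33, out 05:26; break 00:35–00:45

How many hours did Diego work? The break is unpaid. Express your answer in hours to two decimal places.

8.72 hours

Overnight: 20:33 → midnight = 3 h 27 min; midnight → 05:26 = 5 h 26 min; span 8 h 53 min; less 10 min break → 8 h 43 min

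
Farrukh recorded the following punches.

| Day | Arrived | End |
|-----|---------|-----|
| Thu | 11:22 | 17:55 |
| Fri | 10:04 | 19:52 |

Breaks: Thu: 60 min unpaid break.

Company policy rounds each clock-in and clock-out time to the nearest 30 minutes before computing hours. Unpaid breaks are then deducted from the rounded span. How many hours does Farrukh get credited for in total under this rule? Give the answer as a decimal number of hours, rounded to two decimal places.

15.50 hours

Thu: in 11:22→11:30, out 17:55→18:00; 6 h 30 min − 60 min = 5 h 30 min
Fri: in 10:04→10:00, out 19:52→20:00; 10 h 0 min
Total credited: 15 h 30 min.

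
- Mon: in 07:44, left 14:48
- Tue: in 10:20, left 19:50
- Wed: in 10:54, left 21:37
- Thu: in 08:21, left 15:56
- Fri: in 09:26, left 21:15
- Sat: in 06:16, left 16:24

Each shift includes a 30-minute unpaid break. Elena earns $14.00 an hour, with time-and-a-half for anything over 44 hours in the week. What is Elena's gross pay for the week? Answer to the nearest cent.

$822.15

Mon: 07:44–14:48 = 7 h 4 min; less 30 min break → 6 h 34 min
Tue: 10:20–19:50 = 9 h 30 min; less 30 min break → 9 h 0 min
Wed: 10:54–21:37 = 10 h 43 min; less 30 min break → 10 h 13 min
Thu: 08:21–15:56 = 7 h 35 min; less 30 min break → 7 h 5 min
Fri: 09:26–21:15 = 11 h 49 min; less 30 min break → 11 h 19 min
Sat: 06:16–16:24 = 10 h 8 min; less 30 min break → 9 h 38 min
Total worked: 53 h 49 min = 3229 min.
Regular 44 h 0 min = 2640 min at $14.00/h; overtime 9 h 49 min = 589 min at $21.00/h.
Pay = (2640 × $14.00 + 589 × $21.00) ÷ 60 = $822.15.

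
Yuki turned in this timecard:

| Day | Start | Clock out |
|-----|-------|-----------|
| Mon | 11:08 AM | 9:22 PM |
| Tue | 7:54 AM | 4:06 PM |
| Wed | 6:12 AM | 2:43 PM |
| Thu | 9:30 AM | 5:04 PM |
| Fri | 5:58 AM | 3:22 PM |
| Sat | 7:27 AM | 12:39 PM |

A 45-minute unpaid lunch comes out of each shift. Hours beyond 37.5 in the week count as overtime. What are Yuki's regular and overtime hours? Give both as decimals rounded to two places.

Regular 37.50 hours, overtime 7.12 hours

Mon: 11:08 AM–9:22 PM = 10 h 14 min; less 45 min break → 9 h 29 min
Tue: 7:54 AM–4:06 PM = 8 h 12 min; less 45 min break → 7 h 27 min
Wed: 6:12 AM–2:43 PM = 8 h 31 min; less 45 min break → 7 h 46 min
Thu: 9:30 AM–5:04 PM = 7 h 34 min; less 45 min break → 6 h 49 min
Fri: 5:58 AM–3:22 PM = 9 h 24 min; less 45 min break → 8 h 39 min
Sat: 7:27 AM–12:39 PM = 5 h 12 min; less 45 min break → 4 h 27 min
Total worked: 44 h 37 min = 44.62 h.
Threshold 37.5 h → overtime 7 h 7 min, regular 37 h 30 min.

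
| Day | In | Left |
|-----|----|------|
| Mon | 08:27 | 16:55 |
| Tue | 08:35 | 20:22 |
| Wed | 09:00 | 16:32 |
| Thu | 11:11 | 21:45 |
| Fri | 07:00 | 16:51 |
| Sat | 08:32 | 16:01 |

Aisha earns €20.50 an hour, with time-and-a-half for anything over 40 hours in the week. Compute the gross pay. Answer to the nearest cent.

Mon: 08:27–16:55 = 8 h 28 min
Tue: 08:35–20:22 = 11 h 47 min
Wed: 09:00–16:32 = 7 h 32 min
Thu: 11:11–21:45 = 10 h 34 min
Fri: 07:00–16:51 = 9 h 51 min
Sat: 08:32–16:01 = 7 h 29 min
Total worked: 55 h 41 min = 3341 min.
Regular 40 h 0 min = 2400 min at €20.50/h; overtime 15 h 41 min = 941 min at €30.75/h.
Pay = (2400 × €20.50 + 941 × €30.75) ÷ 60 = €1302.26.

€1302.26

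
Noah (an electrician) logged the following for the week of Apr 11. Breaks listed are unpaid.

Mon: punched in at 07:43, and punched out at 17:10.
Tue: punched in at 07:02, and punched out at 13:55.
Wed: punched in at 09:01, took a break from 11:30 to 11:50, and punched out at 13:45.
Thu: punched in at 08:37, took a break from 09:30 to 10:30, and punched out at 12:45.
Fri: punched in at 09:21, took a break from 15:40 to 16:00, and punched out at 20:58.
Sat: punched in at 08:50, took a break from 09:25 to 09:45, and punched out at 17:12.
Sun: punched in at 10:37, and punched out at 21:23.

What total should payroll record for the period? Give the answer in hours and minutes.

53 h 57 min

Mon: 07:43–17:10 = 9 h 27 min
Tue: 07:02–13:55 = 6 h 53 min
Wed: 09:01–13:45 = 4 h 44 min; less 20 min break → 4 h 24 min
Thu: 08:37–12:45 = 4 h 8 min; less 60 min break → 3 h 8 min
Fri: 09:21–20:58 = 11 h 37 min; less 20 min break → 11 h 17 min
Sat: 08:50–17:12 = 8 h 22 min; less 20 min break → 8 h 2 min
Sun: 10:37–21:23 = 10 h 46 min
Total: 9 h 27 min + 6 h 53 min + 4 h 24 min + 3 h 8 min + 11 h 17 min + 8 h 2 min + 10 h 46 min = 53 h 57 min.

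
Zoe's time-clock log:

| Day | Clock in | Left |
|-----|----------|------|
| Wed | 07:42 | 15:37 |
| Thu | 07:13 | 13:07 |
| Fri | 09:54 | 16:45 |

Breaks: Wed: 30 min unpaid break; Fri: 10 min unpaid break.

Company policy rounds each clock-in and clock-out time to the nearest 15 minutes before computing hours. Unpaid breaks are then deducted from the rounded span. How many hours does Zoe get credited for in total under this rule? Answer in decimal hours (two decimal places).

19.58 hours

Wed: in 07:42→07:45, out 15:37→15:30; 7 h 45 min − 30 min = 7 h 15 min
Thu: in 07:13→07:15, out 13:07→13:00; 5 h 45 min
Fri: in 09:54→10:00, out 16:45→16:45; 6 h 45 min − 10 min = 6 h 35 min
Total credited: 19 h 35 min.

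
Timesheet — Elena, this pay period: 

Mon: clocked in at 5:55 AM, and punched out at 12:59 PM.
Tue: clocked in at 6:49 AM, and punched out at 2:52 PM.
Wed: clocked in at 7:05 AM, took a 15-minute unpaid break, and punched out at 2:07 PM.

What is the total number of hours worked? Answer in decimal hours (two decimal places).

Mon: 5:55 AM–12:59 PM = 7 h 4 min
Tue: 6:49 AM–2:52 PM = 8 h 3 min
Wed: 7:05 AM–2:07 PM = 7 h 2 min; less 15 min break → 6 h 47 min
Total: 7 h 4 min + 8 h 3 min + 6 h 47 min = 21 h 54 min.

21.90 hours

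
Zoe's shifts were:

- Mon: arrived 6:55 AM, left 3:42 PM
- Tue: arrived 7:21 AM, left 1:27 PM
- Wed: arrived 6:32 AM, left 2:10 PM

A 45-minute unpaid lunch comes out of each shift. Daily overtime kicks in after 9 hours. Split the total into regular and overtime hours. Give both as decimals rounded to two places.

Regular 20.27 hours, overtime 0.00 hours

Mon: 6:55 AM–3:42 PM = 8 h 47 min; less 45 min break → 8 h 2 min
Tue: 7:21 AM–1:27 PM = 6 h 6 min; less 45 min break → 5 h 21 min
Wed: 6:32 AM–2:10 PM = 7 h 38 min; less 45 min break → 6 h 53 min
Mon reg 8 h 2 min / OT 0 h 0 min; Tue reg 5 h 21 min / OT 0 h 0 min; Wed reg 6 h 53 min / OT 0 h 0 min.
Totals: regular 20 h 16 min, overtime 0 h 0 min.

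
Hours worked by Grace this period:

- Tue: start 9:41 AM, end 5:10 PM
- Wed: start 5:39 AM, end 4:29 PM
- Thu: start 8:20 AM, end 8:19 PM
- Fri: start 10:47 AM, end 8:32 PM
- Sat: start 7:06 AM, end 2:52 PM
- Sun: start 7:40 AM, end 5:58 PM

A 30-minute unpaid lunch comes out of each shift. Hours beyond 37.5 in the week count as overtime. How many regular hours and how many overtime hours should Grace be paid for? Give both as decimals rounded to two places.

Regular 37.50 hours, overtime 17.62 hours

Tue: 9:41 AM–5:10 PM = 7 h 29 min; less 30 min break → 6 h 59 min
Wed: 5:39 AM–4:29 PM = 10 h 50 min; less 30 min break → 10 h 20 min
Thu: 8:20 AM–8:19 PM = 11 h 59 min; less 30 min break → 11 h 29 min
Fri: 10:47 AM–8:32 PM = 9 h 45 min; less 30 min break → 9 h 15 min
Sat: 7:06 AM–2:52 PM = 7 h 46 min; less 30 min break → 7 h 16 min
Sun: 7:40 AM–5:58 PM = 10 h 18 min; less 30 min break → 9 h 48 min
Total worked: 55 h 7 min = 55.12 h.
Threshold 37.5 h → overtime 17 h 37 min, regular 37 h 30 min.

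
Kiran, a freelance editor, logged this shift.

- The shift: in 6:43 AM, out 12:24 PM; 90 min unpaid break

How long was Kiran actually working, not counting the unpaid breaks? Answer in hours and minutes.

4 h 11 min

The shift: 6:43 AM–12:24 PM = 5 h 41 min; less 90 min break → 4 h 11 min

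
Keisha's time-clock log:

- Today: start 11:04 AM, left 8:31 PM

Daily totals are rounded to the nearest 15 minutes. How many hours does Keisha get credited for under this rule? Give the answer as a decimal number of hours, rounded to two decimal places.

Today: 11:04 AM–8:31 PM = 9 h 27 min → rounds to 9 h 30 min

9.50 hours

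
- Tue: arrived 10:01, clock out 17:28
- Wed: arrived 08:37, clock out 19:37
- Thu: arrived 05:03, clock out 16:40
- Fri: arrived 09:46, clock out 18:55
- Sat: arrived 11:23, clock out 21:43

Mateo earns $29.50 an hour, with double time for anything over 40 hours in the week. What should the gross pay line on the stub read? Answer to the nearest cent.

Tue: 10:01–17:28 = 7 h 27 min
Wed: 08:37–19:37 = 11 h 0 min
Thu: 05:03–16:40 = 11 h 37 min
Fri: 09:46–18:55 = 9 h 9 min
Sat: 11:23–21:43 = 10 h 20 min
Total worked: 49 h 33 min = 2973 min.
Regular 40 h 0 min = 2400 min at $29.50/h; overtime 9 h 33 min = 573 min at $59.00/h.
Pay = (2400 × $29.50 + 573 × $59.00) ÷ 60 = $1743.45.

$1743.45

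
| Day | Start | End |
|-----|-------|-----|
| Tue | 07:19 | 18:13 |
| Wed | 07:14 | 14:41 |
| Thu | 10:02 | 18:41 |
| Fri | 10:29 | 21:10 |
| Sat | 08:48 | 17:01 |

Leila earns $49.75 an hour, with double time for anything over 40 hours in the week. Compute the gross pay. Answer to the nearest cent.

$2577.05

Tue: 07:19–18:13 = 10 h 54 min
Wed: 07:14–14:41 = 7 h 27 min
Thu: 10:02–18:41 = 8 h 39 min
Fri: 10:29–21:10 = 10 h 41 min
Sat: 08:48–17:01 = 8 h 13 min
Total worked: 45 h 54 min = 2754 min.
Regular 40 h 0 min = 2400 min at $49.75/h; overtime 5 h 54 min = 354 min at $99.50/h.
Pay = (2400 × $49.75 + 354 × $99.50) ÷ 60 = $2577.05.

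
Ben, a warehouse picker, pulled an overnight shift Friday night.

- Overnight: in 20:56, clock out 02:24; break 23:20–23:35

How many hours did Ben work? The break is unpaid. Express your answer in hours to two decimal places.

Overnight: 20:56 → midnight = 3 h 4 min; midnight → 02:24 = 2 h 24 min; span 5 h 28 min; less 15 min break → 5 h 13 min

5.22 hours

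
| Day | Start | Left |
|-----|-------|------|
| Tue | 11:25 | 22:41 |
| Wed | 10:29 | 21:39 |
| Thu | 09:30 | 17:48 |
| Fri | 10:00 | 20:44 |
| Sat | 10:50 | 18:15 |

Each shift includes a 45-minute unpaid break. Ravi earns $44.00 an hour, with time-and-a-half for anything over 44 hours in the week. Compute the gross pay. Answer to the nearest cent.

Tue: 11:25–22:41 = 11 h 16 min; less 45 min break → 10 h 31 min
Wed: 10:29–21:39 = 11 h 10 min; less 45 min break → 10 h 25 min
Thu: 09:30–17:48 = 8 h 18 min; less 45 min break → 7 h 33 min
Fri: 10:00–20:44 = 10 h 44 min; less 45 min break → 9 h 59 min
Sat: 10:50–18:15 = 7 h 25 min; less 45 min break → 6 h 40 min
Total worked: 45 h 8 min = 2708 min.
Regular 44 h 0 min = 2640 min at $44.00/h; overtime 1 h 8 min = 68 min at $66.00/h.
Pay = (2640 × $44.00 + 68 × $66.00) ÷ 60 = $2010.80.

$2010.80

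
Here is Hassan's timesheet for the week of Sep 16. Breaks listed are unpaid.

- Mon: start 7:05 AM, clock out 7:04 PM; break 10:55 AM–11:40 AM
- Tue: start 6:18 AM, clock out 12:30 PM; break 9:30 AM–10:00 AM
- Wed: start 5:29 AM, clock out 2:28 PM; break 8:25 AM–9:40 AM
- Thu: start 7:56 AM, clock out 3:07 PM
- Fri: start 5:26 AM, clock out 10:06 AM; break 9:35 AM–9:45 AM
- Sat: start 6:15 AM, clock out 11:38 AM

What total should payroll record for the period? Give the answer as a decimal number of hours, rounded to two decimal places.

Mon: 7:05 AM–7:04 PM = 11 h 59 min; less 45 min break → 11 h 14 min
Tue: 6:18 AM–12:30 PM = 6 h 12 min; less 30 min break → 5 h 42 min
Wed: 5:29 AM–2:28 PM = 8 h 59 min; less 75 min break → 7 h 44 min
Thu: 7:56 AM–3:07 PM = 7 h 11 min
Fri: 5:26 AM–10:06 AM = 4 h 40 min; less 10 min break → 4 h 30 min
Sat: 6:15 AM–11:38 AM = 5 h 23 min
Total: 11 h 14 min + 5 h 42 min + 7 h 44 min + 7 h 11 min + 4 h 30 min + 5 h 23 min = 41 h 44 min.

41.73 hours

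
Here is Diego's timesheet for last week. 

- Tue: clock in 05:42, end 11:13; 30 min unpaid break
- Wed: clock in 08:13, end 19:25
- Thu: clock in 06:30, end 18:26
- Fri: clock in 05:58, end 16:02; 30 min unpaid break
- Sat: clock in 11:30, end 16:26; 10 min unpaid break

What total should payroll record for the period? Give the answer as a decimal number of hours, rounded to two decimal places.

Tue: 05:42–11:13 = 5 h 31 min; less 30 min break → 5 h 1 min
Wed: 08:13–19:25 = 11 h 12 min
Thu: 06:30–18:26 = 11 h 56 min
Fri: 05:58–16:02 = 10 h 4 min; less 30 min break → 9 h 34 min
Sat: 11:30–16:26 = 4 h 56 min; less 10 min break → 4 h 46 min
Total: 5 h 1 min + 11 h 12 min + 11 h 56 min + 9 h 34 min + 4 h 46 min = 42 h 29 min.

42.48 hours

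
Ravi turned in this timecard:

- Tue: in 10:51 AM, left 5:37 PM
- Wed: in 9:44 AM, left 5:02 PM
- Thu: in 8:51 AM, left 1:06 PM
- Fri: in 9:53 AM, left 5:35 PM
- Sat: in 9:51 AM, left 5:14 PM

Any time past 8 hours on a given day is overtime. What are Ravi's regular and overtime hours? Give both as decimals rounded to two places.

Regular 33.40 hours, overtime 0.00 hours

Tue: 10:51 AM–5:37 PM = 6 h 46 min
Wed: 9:44 AM–5:02 PM = 7 h 18 min
Thu: 8:51 AM–1:06 PM = 4 h 15 min
Fri: 9:53 AM–5:35 PM = 7 h 42 min
Sat: 9:51 AM–5:14 PM = 7 h 23 min
Tue reg 6 h 46 min / OT 0 h 0 min; Wed reg 7 h 18 min / OT 0 h 0 min; Thu reg 4 h 15 min / OT 0 h 0 min; Fri reg 7 h 42 min / OT 0 h 0 min; Sat reg 7 h 23 min / OT 0 h 0 min.
Totals: regular 33 h 24 min, overtime 0 h 0 min.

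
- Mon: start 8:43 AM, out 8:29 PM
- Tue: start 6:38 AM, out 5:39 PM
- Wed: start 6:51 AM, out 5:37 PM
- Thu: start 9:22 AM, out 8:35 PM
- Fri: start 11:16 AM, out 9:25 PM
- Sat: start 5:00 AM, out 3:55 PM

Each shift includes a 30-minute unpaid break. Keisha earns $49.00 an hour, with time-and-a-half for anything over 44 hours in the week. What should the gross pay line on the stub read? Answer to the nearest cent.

Mon: 8:43 AM–8:29 PM = 11 h 46 min; less 30 min break → 11 h 16 min
Tue: 6:38 AM–5:39 PM = 11 h 1 min; less 30 min break → 10 h 31 min
Wed: 6:51 AM–5:37 PM = 10 h 46 min; less 30 min break → 10 h 16 min
Thu: 9:22 AM–8:35 PM = 11 h 13 min; less 30 min break → 10 h 43 min
Fri: 11:16 AM–9:25 PM = 10 h 9 min; less 30 min break → 9 h 39 min
Sat: 5:00 AM–3:55 PM = 10 h 55 min; less 30 min break → 10 h 25 min
Total worked: 62 h 50 min = 3770 min.
Regular 44 h 0 min = 2640 min at $49.00/h; overtime 18 h 50 min = 1130 min at $73.50/h.
Pay = (2640 × $49.00 + 1130 × $73.50) ÷ 60 = $3540.25.

$3540.25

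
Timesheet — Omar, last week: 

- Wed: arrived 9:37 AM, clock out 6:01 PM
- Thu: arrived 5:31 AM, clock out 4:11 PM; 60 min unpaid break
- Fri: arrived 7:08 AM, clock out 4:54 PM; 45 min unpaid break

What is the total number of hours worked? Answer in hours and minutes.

27 h 5 min

Wed: 9:37 AM–6:01 PM = 8 h 24 min
Thu: 5:31 AM–4:11 PM = 10 h 40 min; less 60 min break → 9 h 40 min
Fri: 7:08 AM–4:54 PM = 9 h 46 min; less 45 min break → 9 h 1 min
Total: 8 h 24 min + 9 h 40 min + 9 h 1 min = 27 h 5 min.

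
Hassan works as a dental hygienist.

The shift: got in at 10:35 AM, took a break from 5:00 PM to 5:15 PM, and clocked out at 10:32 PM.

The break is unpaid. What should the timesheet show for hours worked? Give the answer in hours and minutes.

The shift: 10:35 AM–10:32 PM = 11 h 57 min; less 15 min break → 11 h 42 min

11 h 42 min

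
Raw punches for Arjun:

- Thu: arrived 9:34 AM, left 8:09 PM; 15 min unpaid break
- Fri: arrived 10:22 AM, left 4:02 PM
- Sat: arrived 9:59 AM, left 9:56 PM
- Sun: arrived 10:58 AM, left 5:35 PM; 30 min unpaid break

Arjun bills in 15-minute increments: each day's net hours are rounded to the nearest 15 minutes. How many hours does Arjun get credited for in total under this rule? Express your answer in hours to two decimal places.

34.00 hours

Thu: 9:34 AM–8:09 PM = 10 h 35 min − 15 min = 10 h 20 min → rounds to 10 h 15 min
Fri: 10:22 AM–4:02 PM = 5 h 40 min → rounds to 5 h 45 min
Sat: 9:59 AM–9:56 PM = 11 h 57 min → rounds to 12 h 0 min
Sun: 10:58 AM–5:35 PM = 6 h 37 min − 30 min = 6 h 7 min → rounds to 6 h 0 min
Total credited: 34 h 0 min.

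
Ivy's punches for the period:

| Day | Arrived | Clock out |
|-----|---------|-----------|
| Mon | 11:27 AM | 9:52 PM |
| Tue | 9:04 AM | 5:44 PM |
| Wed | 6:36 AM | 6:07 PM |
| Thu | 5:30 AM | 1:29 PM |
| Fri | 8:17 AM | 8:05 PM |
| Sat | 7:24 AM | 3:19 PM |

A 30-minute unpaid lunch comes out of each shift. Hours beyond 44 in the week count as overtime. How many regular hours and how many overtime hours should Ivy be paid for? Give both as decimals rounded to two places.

Regular 44.00 hours, overtime 11.30 hours

Mon: 11:27 AM–9:52 PM = 10 h 25 min; less 30 min break → 9 h 55 min
Tue: 9:04 AM–5:44 PM = 8 h 40 min; less 30 min break → 8 h 10 min
Wed: 6:36 AM–6:07 PM = 11 h 31 min; less 30 min break → 11 h 1 min
Thu: 5:30 AM–1:29 PM = 7 h 59 min; less 30 min break → 7 h 29 min
Fri: 8:17 AM–8:05 PM = 11 h 48 min; less 30 min break → 11 h 18 min
Sat: 7:24 AM–3:19 PM = 7 h 55 min; less 30 min break → 7 h 25 min
Total worked: 55 h 18 min = 55.30 h.
Threshold 44 h → overtime 11 h 18 min, regular 44 h 0 min.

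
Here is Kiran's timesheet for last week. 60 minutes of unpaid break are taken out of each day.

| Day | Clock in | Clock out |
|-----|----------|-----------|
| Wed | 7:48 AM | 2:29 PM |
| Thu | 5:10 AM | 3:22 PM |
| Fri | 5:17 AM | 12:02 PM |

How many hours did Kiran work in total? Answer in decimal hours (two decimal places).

Wed: 7:48 AM–2:29 PM = 6 h 41 min; less 60 min break → 5 h 41 min
Thu: 5:10 AM–3:22 PM = 10 h 12 min; less 60 min break → 9 h 12 min
Fri: 5:17 AM–12:02 PM = 6 h 45 min; less 60 min break → 5 h 45 min
Total: 5 h 41 min + 9 h 12 min + 5 h 45 min = 20 h 38 min.

20.63 hours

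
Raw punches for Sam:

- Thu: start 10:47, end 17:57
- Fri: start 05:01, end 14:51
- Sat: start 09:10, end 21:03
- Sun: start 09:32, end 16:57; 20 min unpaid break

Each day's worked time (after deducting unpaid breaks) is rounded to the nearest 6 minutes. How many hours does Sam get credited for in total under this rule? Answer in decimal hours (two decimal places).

36.00 hours

Thu: 10:47–17:57 = 7 h 10 min → rounds to 7 h 12 min
Fri: 05:01–14:51 = 9 h 50 min → rounds to 9 h 48 min
Sat: 09:10–21:03 = 11 h 53 min → rounds to 11 h 54 min
Sun: 09:32–16:57 = 7 h 25 min − 20 min = 7 h 5 min → rounds to 7 h 6 min
Total credited: 36 h 0 min.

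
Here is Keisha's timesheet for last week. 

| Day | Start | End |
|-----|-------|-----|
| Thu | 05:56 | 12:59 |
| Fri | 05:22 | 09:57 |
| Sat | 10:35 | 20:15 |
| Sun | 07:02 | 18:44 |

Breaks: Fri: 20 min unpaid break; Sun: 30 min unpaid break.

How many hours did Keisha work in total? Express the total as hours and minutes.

Thu: 05:56–12:59 = 7 h 3 min
Fri: 05:22–09:57 = 4 h 35 min; less 20 min break → 4 h 15 min
Sat: 10:35–20:15 = 9 h 40 min
Sun: 07:02–18:44 = 11 h 42 min; less 30 min break → 11 h 12 min
Total: 7 h 3 min + 4 h 15 min + 9 h 40 min + 11 h 12 min = 32 h 10 min.

32 h 10 min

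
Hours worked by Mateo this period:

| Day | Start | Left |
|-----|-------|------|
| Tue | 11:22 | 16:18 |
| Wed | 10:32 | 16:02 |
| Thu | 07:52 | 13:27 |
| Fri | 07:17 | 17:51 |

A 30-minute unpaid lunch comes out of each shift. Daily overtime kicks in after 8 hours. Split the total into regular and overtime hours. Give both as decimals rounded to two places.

Regular 22.52 hours, overtime 2.07 hours

Tue: 11:22–16:18 = 4 h 56 min; less 30 min break → 4 h 26 min
Wed: 10:32–16:02 = 5 h 30 min; less 30 min break → 5 h 0 min
Thu: 07:52–13:27 = 5 h 35 min; less 30 min break → 5 h 5 min
Fri: 07:17–17:51 = 10 h 34 min; less 30 min break → 10 h 4 min
Tue reg 4 h 26 min / OT 0 h 0 min; Wed reg 5 h 0 min / OT 0 h 0 min; Thu reg 5 h 5 min / OT 0 h 0 min; Fri reg 8 h 0 min / OT 2 h 4 min.
Totals: regular 22 h 31 min, overtime 2 h 4 min.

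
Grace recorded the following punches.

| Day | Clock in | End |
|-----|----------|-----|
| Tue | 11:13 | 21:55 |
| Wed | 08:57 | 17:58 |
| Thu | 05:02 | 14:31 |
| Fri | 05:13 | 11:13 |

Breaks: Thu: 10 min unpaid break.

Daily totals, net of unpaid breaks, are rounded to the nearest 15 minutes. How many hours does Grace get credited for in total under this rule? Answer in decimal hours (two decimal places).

Tue: 11:13–21:55 = 10 h 42 min → rounds to 10 h 45 min
Wed: 08:57–17:58 = 9 h 1 min → rounds to 9 h 0 min
Thu: 05:02–14:31 = 9 h 29 min − 10 min = 9 h 19 min → rounds to 9 h 15 min
Fri: 05:13–11:13 = 6 h 0 min → rounds to 6 h 0 min
Total credited: 35 h 0 min.

35.00 hours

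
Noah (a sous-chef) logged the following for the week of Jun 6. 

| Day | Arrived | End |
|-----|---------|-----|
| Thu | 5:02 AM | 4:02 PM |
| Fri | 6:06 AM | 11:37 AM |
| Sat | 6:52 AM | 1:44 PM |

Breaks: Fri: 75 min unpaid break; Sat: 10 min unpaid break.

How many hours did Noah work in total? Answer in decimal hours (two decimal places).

Thu: 5:02 AM–4:02 PM = 11 h 0 min
Fri: 6:06 AM–11:37 AM = 5 h 31 min; less 75 min break → 4 h 16 min
Sat: 6:52 AM–1:44 PM = 6 h 52 min; less 10 min break → 6 h 42 min
Total: 11 h 0 min + 4 h 16 min + 6 h 42 min = 21 h 58 min.

21.97 hours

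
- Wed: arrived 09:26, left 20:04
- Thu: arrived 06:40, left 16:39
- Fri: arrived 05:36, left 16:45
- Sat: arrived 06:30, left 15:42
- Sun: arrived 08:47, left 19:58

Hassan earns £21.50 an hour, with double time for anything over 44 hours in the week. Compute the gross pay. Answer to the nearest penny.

£1296.45

Wed: 09:26–20:04 = 10 h 38 min
Thu: 06:40–16:39 = 9 h 59 min
Fri: 05:36–16:45 = 11 h 9 min
Sat: 06:30–15:42 = 9 h 12 min
Sun: 08:47–19:58 = 11 h 11 min
Total worked: 52 h 9 min = 3129 min.
Regular 44 h 0 min = 2640 min at £21.50/h; overtime 8 h 9 min = 489 min at £43.00/h.
Pay = (2640 × £21.50 + 489 × £43.00) ÷ 60 = £1296.45.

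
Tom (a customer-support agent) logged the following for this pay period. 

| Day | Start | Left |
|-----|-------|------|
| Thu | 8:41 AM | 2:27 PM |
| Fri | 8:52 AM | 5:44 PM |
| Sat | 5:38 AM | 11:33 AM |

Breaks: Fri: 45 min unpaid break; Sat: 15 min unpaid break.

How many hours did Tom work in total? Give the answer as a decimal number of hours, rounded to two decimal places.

19.55 hours

Thu: 8:41 AM–2:27 PM = 5 h 46 min
Fri: 8:52 AM–5:44 PM = 8 h 52 min; less 45 min break → 8 h 7 min
Sat: 5:38 AM–11:33 AM = 5 h 55 min; less 15 min break → 5 h 40 min
Total: 5 h 46 min + 8 h 7 min + 5 h 40 min = 19 h 33 min.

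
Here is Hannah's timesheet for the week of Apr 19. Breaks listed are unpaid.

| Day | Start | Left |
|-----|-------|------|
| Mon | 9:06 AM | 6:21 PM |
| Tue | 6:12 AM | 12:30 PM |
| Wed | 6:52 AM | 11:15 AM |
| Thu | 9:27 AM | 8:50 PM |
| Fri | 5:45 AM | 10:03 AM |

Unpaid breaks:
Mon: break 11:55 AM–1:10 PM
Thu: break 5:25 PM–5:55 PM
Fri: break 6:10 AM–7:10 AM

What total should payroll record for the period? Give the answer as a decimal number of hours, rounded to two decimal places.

Mon: 9:06 AM–6:21 PM = 9 h 15 min; less 75 min break → 8 h 0 min
Tue: 6:12 AM–12:30 PM = 6 h 18 min
Wed: 6:52 AM–11:15 AM = 4 h 23 min
Thu: 9:27 AM–8:50 PM = 11 h 23 min; less 30 min break → 10 h 53 min
Fri: 5:45 AM–10:03 AM = 4 h 18 min; less 60 min break → 3 h 18 min
Total: 8 h 0 min + 6 h 18 min + 4 h 23 min + 10 h 53 min + 3 h 18 min = 32 h 52 min.

32.87 hours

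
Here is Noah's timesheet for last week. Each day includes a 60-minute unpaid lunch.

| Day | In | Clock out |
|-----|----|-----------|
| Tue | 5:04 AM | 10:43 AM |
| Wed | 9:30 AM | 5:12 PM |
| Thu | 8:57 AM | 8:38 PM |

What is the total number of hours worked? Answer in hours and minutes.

22 h 2 min

Tue: 5:04 AM–10:43 AM = 5 h 39 min; less 60 min break → 4 h 39 min
Wed: 9:30 AM–5:12 PM = 7 h 42 min; less 60 min break → 6 h 42 min
Thu: 8:57 AM–8:38 PM = 11 h 41 min; less 60 min break → 10 h 41 min
Total: 4 h 39 min + 6 h 42 min + 10 h 41 min = 22 h 2 min.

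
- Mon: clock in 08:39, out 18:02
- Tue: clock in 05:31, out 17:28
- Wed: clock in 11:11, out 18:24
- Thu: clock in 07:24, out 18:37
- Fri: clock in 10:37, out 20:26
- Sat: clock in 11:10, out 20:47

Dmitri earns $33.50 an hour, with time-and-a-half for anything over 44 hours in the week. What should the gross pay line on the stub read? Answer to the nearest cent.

Mon: 08:39–18:02 = 9 h 23 min
Tue: 05:31–17:28 = 11 h 57 min
Wed: 11:11–18:24 = 7 h 13 min
Thu: 07:24–18:37 = 11 h 13 min
Fri: 10:37–20:26 = 9 h 49 min
Sat: 11:10–20:47 = 9 h 37 min
Total worked: 59 h 12 min = 3552 min.
Regular 44 h 0 min = 2640 min at $33.50/h; overtime 15 h 12 min = 912 min at $50.25/h.
Pay = (2640 × $33.50 + 912 × $50.25) ÷ 60 = $2237.80.

$2237.80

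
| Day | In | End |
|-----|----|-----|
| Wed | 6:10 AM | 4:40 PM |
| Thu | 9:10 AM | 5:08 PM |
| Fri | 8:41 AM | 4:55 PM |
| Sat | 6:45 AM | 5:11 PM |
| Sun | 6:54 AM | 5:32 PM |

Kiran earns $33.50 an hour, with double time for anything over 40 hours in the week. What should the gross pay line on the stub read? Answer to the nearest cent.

$1860.37

Wed: 6:10 AM–4:40 PM = 10 h 30 min
Thu: 9:10 AM–5:08 PM = 7 h 58 min
Fri: 8:41 AM–4:55 PM = 8 h 14 min
Sat: 6:45 AM–5:11 PM = 10 h 26 min
Sun: 6:54 AM–5:32 PM = 10 h 38 min
Total worked: 47 h 46 min = 2866 min.
Regular 40 h 0 min = 2400 min at $33.50/h; overtime 7 h 46 min = 466 min at $67.00/h.
Pay = (2400 × $33.50 + 466 × $67.00) ÷ 60 = $1860.37.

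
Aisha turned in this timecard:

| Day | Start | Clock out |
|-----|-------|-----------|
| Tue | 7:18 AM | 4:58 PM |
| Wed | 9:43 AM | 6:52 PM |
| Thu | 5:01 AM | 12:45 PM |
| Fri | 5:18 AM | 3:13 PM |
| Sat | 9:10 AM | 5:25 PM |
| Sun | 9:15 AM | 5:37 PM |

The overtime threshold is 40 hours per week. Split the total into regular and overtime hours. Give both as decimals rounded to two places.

Regular 40.00 hours, overtime 13.08 hours

Tue: 7:18 AM–4:58 PM = 9 h 40 min
Wed: 9:43 AM–6:52 PM = 9 h 9 min
Thu: 5:01 AM–12:45 PM = 7 h 44 min
Fri: 5:18 AM–3:13 PM = 9 h 55 min
Sat: 9:10 AM–5:25 PM = 8 h 15 min
Sun: 9:15 AM–5:37 PM = 8 h 22 min
Total worked: 53 h 5 min = 53.08 h.
Threshold 40 h → overtime 13 h 5 min, regular 40 h 0 min.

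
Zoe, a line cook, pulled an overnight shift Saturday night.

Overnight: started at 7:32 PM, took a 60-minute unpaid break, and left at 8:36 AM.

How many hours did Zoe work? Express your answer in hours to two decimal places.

12.07 hours

Overnight: 7:32 PM → midnight = 4 h 28 min; midnight → 8:36 AM = 8 h 36 min; span 13 h 4 min; less 60 min break → 12 h 4 min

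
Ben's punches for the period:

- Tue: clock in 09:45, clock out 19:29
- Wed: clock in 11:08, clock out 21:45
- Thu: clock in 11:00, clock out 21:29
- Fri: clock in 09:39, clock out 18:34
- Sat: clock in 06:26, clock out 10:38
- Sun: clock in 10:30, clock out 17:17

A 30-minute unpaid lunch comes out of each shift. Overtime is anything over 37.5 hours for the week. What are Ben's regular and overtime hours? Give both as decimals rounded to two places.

Regular 37.50 hours, overtime 10.23 hours

Tue: 09:45–19:29 = 9 h 44 min; less 30 min break → 9 h 14 min
Wed: 11:08–21:45 = 10 h 37 min; less 30 min break → 10 h 7 min
Thu: 11:00–21:29 = 10 h 29 min; less 30 min break → 9 h 59 min
Fri: 09:39–18:34 = 8 h 55 min; less 30 min break → 8 h 25 min
Sat: 06:26–10:38 = 4 h 12 min; less 30 min break → 3 h 42 min
Sun: 10:30–17:17 = 6 h 47 min; less 30 min break → 6 h 17 min
Total worked: 47 h 44 min = 47.73 h.
Threshold 37.5 h → overtime 10 h 14 min, regular 37 h 30 min.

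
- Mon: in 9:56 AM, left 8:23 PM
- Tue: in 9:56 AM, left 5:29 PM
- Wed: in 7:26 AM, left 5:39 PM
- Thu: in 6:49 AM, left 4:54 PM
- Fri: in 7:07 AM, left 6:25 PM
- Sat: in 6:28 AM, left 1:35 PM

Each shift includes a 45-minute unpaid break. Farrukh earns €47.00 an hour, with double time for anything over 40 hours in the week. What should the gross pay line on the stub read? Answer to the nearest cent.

€3028.37

Mon: 9:56 AM–8:23 PM = 10 h 27 min; less 45 min break → 9 h 42 min
Tue: 9:56 AM–5:29 PM = 7 h 33 min; less 45 min break → 6 h 48 min
Wed: 7:26 AM–5:39 PM = 10 h 13 min; less 45 min break → 9 h 28 min
Thu: 6:49 AM–4:54 PM = 10 h 5 min; less 45 min break → 9 h 20 min
Fri: 7:07 AM–6:25 PM = 11 h 18 min; less 45 min break → 10 h 33 min
Sat: 6:28 AM–1:35 PM = 7 h 7 min; less 45 min break → 6 h 22 min
Total worked: 52 h 13 min = 3133 min.
Regular 40 h 0 min = 2400 min at €47.00/h; overtime 12 h 13 min = 733 min at €94.00/h.
Pay = (2400 × €47.00 + 733 × €94.00) ÷ 60 = €3028.37.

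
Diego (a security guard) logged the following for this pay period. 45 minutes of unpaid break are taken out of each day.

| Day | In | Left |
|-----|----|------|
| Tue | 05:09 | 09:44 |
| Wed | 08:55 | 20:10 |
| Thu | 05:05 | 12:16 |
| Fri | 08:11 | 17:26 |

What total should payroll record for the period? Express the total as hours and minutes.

29 h 16 min

Tue: 05:09–09:44 = 4 h 35 min; less 45 min break → 3 h 50 min
Wed: 08:55–20:10 = 11 h 15 min; less 45 min break → 10 h 30 min
Thu: 05:05–12:16 = 7 h 11 min; less 45 min break → 6 h 26 min
Fri: 08:11–17:26 = 9 h 15 min; less 45 min break → 8 h 30 min
Total: 3 h 50 min + 10 h 30 min + 6 h 26 min + 8 h 30 min = 29 h 16 min.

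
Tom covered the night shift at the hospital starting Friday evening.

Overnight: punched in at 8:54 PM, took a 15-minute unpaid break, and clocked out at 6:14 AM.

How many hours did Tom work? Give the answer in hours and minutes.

9 h 5 min

Overnight: 8:54 PM → midnight = 3 h 6 min; midnight → 6:14 AM = 6 h 14 min; span 9 h 20 min; less 15 min break → 9 h 5 min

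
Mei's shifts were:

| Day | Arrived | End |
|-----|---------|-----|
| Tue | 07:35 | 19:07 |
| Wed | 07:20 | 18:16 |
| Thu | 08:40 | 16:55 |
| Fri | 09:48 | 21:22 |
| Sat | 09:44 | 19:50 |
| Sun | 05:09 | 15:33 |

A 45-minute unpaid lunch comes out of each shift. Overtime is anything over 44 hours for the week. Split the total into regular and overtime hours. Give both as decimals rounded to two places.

Tue: 07:35–19:07 = 11 h 32 min; less 45 min break → 10 h 47 min
Wed: 07:20–18:16 = 10 h 56 min; less 45 min break → 10 h 11 min
Thu: 08:40–16:55 = 8 h 15 min; less 45 min break → 7 h 30 min
Fri: 09:48–21:22 = 11 h 34 min; less 45 min break → 10 h 49 min
Sat: 09:44–19:50 = 10 h 6 min; less 45 min break → 9 h 21 min
Sun: 05:09–15:33 = 10 h 24 min; less 45 min break → 9 h 39 min
Total worked: 58 h 17 min = 58.28 h.
Threshold 44 h → overtime 14 h 17 min, regular 44 h 0 min.

Regular 44.00 hours, overtime 14.28 hours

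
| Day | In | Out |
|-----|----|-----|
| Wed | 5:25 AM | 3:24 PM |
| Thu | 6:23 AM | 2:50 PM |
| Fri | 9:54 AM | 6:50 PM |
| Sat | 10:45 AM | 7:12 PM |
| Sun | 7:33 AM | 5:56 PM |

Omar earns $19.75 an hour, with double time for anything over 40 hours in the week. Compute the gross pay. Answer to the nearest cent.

Wed: 5:25 AM–3:24 PM = 9 h 59 min
Thu: 6:23 AM–2:50 PM = 8 h 27 min
Fri: 9:54 AM–6:50 PM = 8 h 56 min
Sat: 10:45 AM–7:12 PM = 8 h 27 min
Sun: 7:33 AM–5:56 PM = 10 h 23 min
Total worked: 46 h 12 min = 2772 min.
Regular 40 h 0 min = 2400 min at $19.75/h; overtime 6 h 12 min = 372 min at $39.50/h.
Pay = (2400 × $19.75 + 372 × $39.50) ÷ 60 = $1034.90.

$1034.90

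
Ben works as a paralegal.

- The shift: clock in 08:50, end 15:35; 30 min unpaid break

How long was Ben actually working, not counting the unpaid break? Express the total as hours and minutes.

6 h 15 min

The shift: 08:50–15:35 = 6 h 45 min; less 30 min break → 6 h 15 min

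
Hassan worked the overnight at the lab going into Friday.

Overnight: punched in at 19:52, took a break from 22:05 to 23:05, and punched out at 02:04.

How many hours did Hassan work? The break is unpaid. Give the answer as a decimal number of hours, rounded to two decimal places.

5.20 hours

Overnight: 19:52 → midnight = 4 h 8 min; midnight → 02:04 = 2 h 4 min; span 6 h 12 min; less 60 min break → 5 h 12 min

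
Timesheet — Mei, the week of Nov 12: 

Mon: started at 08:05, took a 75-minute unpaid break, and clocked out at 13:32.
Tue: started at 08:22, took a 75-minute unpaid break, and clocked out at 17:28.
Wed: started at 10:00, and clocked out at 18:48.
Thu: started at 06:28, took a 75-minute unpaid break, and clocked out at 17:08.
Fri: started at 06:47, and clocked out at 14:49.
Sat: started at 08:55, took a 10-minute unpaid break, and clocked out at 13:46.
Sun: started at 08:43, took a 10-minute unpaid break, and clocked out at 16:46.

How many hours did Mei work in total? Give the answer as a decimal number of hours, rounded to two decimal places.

Mon: 08:05–13:32 = 5 h 27 min; less 75 min break → 4 h 12 min
Tue: 08:22–17:28 = 9 h 6 min; less 75 min break → 7 h 51 min
Wed: 10:00–18:48 = 8 h 48 min
Thu: 06:28–17:08 = 10 h 40 min; less 75 min break → 9 h 25 min
Fri: 06:47–14:49 = 8 h 2 min
Sat: 08:55–13:46 = 4 h 51 min; less 10 min break → 4 h 41 min
Sun: 08:43–16:46 = 8 h 3 min; less 10 min break → 7 h 53 min
Total: 4 h 12 min + 7 h 51 min + 8 h 48 min + 9 h 25 min + 8 h 2 min + 4 h 41 min + 7 h 53 min = 50 h 52 min.

50.87 hours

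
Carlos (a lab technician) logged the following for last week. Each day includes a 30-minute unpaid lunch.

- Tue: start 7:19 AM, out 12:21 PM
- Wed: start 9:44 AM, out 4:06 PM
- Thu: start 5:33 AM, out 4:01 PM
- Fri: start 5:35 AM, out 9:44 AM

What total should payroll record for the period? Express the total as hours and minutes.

24 h 1 min

Tue: 7:19 AM–12:21 PM = 5 h 2 min; less 30 min break → 4 h 32 min
Wed: 9:44 AM–4:06 PM = 6 h 22 min; less 30 min break → 5 h 52 min
Thu: 5:33 AM–4:01 PM = 10 h 28 min; less 30 min break → 9 h 58 min
Fri: 5:35 AM–9:44 AM = 4 h 9 min; less 30 min break → 3 h 39 min
Total: 4 h 32 min + 5 h 52 min + 9 h 58 min + 3 h 39 min = 24 h 1 min.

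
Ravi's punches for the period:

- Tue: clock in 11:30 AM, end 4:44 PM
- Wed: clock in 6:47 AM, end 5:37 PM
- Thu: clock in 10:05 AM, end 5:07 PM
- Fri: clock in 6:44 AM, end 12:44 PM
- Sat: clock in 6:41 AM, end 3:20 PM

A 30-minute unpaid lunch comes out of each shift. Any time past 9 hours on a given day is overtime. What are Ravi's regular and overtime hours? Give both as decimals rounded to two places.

Tue: 11:30 AM–4:44 PM = 5 h 14 min; less 30 min break → 4 h 44 min
Wed: 6:47 AM–5:37 PM = 10 h 50 min; less 30 min break → 10 h 20 min
Thu: 10:05 AM–5:07 PM = 7 h 2 min; less 30 min break → 6 h 32 min
Fri: 6:44 AM–12:44 PM = 6 h 0 min; less 30 min break → 5 h 30 min
Sat: 6:41 AM–3:20 PM = 8 h 39 min; less 30 min break → 8 h 9 min
Tue reg 4 h 44 min / OT 0 h 0 min; Wed reg 9 h 0 min / OT 1 h 20 min; Thu reg 6 h 32 min / OT 0 h 0 min; Fri reg 5 h 30 min / OT 0 h 0 min; Sat reg 8 h 9 min / OT 0 h 0 min.
Totals: regular 33 h 55 min, overtime 1 h 20 min.

Regular 33.92 hours, overtime 1.33 hours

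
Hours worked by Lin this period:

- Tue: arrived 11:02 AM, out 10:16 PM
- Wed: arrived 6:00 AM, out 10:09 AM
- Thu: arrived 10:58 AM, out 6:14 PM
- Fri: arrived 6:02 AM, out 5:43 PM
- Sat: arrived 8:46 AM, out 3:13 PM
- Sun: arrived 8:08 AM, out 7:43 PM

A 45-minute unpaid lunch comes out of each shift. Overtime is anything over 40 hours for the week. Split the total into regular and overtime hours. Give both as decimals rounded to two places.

Tue: 11:02 AM–10:16 PM = 11 h 14 min; less 45 min break → 10 h 29 min
Wed: 6:00 AM–10:09 AM = 4 h 9 min; less 45 min break → 3 h 24 min
Thu: 10:58 AM–6:14 PM = 7 h 16 min; less 45 min break → 6 h 31 min
Fri: 6:02 AM–5:43 PM = 11 h 41 min; less 45 min break → 10 h 56 min
Sat: 8:46 AM–3:13 PM = 6 h 27 min; less 45 min break → 5 h 42 min
Sun: 8:08 AM–7:43 PM = 11 h 35 min; less 45 min break → 10 h 50 min
Total worked: 47 h 52 min = 47.87 h.
Threshold 40 h → overtime 7 h 52 min, regular 40 h 0 min.

Regular 40.00 hours, overtime 7.87 hours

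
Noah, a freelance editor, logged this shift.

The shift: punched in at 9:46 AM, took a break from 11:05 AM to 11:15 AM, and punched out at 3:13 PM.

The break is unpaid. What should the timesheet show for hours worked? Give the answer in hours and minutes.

5 h 17 min

The shift: 9:46 AM–3:13 PM = 5 h 27 min; less 10 min break → 5 h 17 min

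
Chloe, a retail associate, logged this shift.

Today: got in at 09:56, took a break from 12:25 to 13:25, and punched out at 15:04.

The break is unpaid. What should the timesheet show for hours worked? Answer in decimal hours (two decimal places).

4.13 hours

Today: 09:56–15:04 = 5 h 8 min; less 60 min break → 4 h 8 min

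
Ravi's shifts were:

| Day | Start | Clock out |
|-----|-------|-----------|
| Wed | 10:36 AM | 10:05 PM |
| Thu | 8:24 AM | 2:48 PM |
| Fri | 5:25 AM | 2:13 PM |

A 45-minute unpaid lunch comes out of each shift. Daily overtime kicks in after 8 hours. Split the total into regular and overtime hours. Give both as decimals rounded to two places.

Regular 21.65 hours, overtime 2.78 hours

Wed: 10:36 AM–10:05 PM = 11 h 29 min; less 45 min break → 10 h 44 min
Thu: 8:24 AM–2:48 PM = 6 h 24 min; less 45 min break → 5 h 39 min
Fri: 5:25 AM–2:13 PM = 8 h 48 min; less 45 min break → 8 h 3 min
Wed reg 8 h 0 min / OT 2 h 44 min; Thu reg 5 h 39 min / OT 0 h 0 min; Fri reg 8 h 0 min / OT 0 h 3 min.
Totals: regular 21 h 39 min, overtime 2 h 47 min.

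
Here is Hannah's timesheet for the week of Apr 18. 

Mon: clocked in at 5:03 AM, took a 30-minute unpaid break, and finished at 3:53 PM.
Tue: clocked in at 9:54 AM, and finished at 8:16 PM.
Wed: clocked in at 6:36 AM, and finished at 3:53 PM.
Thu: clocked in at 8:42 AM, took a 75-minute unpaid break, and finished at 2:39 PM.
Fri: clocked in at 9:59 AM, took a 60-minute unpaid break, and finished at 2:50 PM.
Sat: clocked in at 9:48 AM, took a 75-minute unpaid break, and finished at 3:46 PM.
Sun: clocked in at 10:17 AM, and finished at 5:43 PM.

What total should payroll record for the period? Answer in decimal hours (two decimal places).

Mon: 5:03 AM–3:53 PM = 10 h 50 min; less 30 min break → 10 h 20 min
Tue: 9:54 AM–8:16 PM = 10 h 22 min
Wed: 6:36 AM–3:53 PM = 9 h 17 min
Thu: 8:42 AM–2:39 PM = 5 h 57 min; less 75 min break → 4 h 42 min
Fri: 9:59 AM–2:50 PM = 4 h 51 min; less 60 min break → 3 h 51 min
Sat: 9:48 AM–3:46 PM = 5 h 58 min; less 75 min break → 4 h 43 min
Sun: 10:17 AM–5:43 PM = 7 h 26 min
Total: 10 h 20 min + 10 h 22 min + 9 h 17 min + 4 h 42 min + 3 h 51 min + 4 h 43 min + 7 h 26 min = 50 h 41 min.

50.68 hours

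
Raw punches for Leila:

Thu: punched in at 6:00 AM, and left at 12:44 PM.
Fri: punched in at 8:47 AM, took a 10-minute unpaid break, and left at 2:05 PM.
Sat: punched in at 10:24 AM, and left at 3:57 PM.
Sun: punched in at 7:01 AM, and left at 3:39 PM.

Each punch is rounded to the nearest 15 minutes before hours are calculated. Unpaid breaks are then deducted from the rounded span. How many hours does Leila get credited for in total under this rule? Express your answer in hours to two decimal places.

26.08 hours

Thu: in 6:00 AM→6:00 AM, out 12:44 PM→12:45 PM; 6 h 45 min
Fri: in 8:47 AM→8:45 AM, out 2:05 PM→2:00 PM; 5 h 15 min − 10 min = 5 h 5 min
Sat: in 10:24 AM→10:30 AM, out 3:57 PM→4:00 PM; 5 h 30 min
Sun: in 7:01 AM→7:00 AM, out 3:39 PM→3:45 PM; 8 h 45 min
Total credited: 26 h 5 min.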